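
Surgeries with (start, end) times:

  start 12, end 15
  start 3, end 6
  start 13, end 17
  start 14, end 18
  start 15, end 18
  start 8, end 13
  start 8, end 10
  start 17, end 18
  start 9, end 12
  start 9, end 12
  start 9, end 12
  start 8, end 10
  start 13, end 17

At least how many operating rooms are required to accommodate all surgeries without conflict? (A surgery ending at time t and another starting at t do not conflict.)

Count concurrent intervals with a sweep; the peak is the room count.
Events (time:±→running): 3:+→1 6:-→0 8:+→1 8:+→2 8:+→3 9:+→4 9:+→5 9:+→6 … peak 6.

6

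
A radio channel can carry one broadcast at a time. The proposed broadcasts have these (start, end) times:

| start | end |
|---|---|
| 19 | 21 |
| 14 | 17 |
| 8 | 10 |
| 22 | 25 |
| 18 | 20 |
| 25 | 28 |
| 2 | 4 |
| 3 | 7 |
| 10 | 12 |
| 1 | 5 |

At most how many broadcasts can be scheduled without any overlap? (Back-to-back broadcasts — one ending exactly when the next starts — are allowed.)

7

Sorted by end: (2,4)  (1,5)  (3,7)  (8,10)  (10,12)  (14,17)  (18,20)  (19,21)  (22,25)  (25,28)
take (2,4); skip (3,7); take (8,10); take (10,12); take (14,17); take (18,20); take (22,25); take (25,28).
Selected 7 broadcasts.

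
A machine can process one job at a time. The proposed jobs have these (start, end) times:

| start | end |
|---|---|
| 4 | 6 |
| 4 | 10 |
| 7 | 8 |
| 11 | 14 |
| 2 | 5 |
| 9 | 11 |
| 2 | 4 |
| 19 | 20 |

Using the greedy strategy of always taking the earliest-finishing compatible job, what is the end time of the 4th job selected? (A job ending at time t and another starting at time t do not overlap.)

11

Sorted by end: (2,4)  (2,5)  (4,6)  (7,8)  (4,10)  (9,11)  (11,14)  (19,20)
take (2,4); take (4,6); take (7,8); skip (4,10); take (9,11); take (11,14); take (19,20).
Selected: (2,4) (4,6) (7,8) (9,11) (11,14) (19,20)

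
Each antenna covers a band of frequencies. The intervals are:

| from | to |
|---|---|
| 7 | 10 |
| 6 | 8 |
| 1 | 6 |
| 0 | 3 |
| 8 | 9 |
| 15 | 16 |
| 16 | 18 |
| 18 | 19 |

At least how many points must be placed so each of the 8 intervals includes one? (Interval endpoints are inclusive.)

4

Process intervals by earliest right end; each time one isn't hit yet, stab at its right endpoint.
Sorted: [0,3] [1,6] [6,8] [8,9] [7,10] [15,16] [16,18] [18,19]
{[0,3],[1,6]} hit by 3; {[6,8],[8,9],[7,10]} hit by 8; {[15,16],[16,18]} hit by 16; {[18,19]} hit by 19.
Points: 3, 8, 16, 19 (4 total).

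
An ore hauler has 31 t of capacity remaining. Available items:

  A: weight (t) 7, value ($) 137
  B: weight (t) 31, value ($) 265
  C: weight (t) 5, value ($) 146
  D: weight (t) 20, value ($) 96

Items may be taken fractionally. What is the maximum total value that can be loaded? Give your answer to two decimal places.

445.42

Sort by value per unit weight and fill in that order.
Order: C (146/5=29.20) > A (137/7=19.57) > B (265/31=8.55) > D (96/20=4.80)
Fill: take C (5 @ 146) → take A (7 @ 137) → take 19/31 of B → 162.42; 31/31 used.
Total value = 445.42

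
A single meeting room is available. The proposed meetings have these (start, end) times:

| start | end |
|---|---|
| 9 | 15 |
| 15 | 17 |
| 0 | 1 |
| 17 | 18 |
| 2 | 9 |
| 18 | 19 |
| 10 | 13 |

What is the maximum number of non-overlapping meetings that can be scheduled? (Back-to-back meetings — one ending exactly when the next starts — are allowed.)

6

By end time: (0,1), (2,9), (10,13), (9,15), (15,17), (17,18), (18,19).
Pick (0,1); next start ≥ 1 → (2,9); next start ≥ 9 → (10,13); next start ≥ 13 → (15,17); next start ≥ 17 → (17,18); next start ≥ 18 → (18,19).
Selected 6 meetings.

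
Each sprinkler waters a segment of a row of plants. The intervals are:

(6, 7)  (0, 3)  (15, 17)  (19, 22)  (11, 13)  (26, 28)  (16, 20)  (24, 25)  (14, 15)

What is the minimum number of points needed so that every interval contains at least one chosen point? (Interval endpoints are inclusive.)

7

Process intervals by earliest right end; each time one isn't hit yet, stab at its right endpoint.
By right end: [0,3]  [6,7]  [11,13]  [14,15]  [15,17]  [16,20]  [19,22]  [24,25]  [26,28]
[0,3] uncovered → point at 3; [6,7] uncovered → point at 7; [11,13] uncovered → point at 13; [14,15] uncovered → point at 15; [16,20] uncovered → point at 20; [24,25] uncovered → point at 25; [26,28] uncovered → point at 28.
Points: 3, 7, 13, 15, 20, 25, 28 (7 total).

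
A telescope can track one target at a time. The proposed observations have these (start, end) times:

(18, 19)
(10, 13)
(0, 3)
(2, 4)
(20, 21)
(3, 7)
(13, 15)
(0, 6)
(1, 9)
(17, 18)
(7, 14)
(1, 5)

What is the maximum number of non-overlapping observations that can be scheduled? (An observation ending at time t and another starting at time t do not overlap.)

7

Greedy by earliest finish: after sorting by end time, pick each interval compatible with the last pick.
Sorted by end: (0,3)  (2,4)  (1,5)  (0,6)  (3,7)  (1,9)  (10,13)  (7,14)  (13,15)  (17,18)  (18,19)  (20,21)
take (0,3); skip (2,4); take (3,7); skip (1,9); take (10,13); take (13,15); take (17,18); take (18,19); take (20,21).
Selected 7 observations.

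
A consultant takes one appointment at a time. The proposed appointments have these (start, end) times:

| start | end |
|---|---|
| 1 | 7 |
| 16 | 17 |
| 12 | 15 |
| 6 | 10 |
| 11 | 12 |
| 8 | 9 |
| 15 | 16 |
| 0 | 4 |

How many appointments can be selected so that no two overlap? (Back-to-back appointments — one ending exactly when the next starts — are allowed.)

6

Sorted by end: (0,4)  (1,7)  (8,9)  (6,10)  (11,12)  (12,15)  (15,16)  (16,17)
take (0,4); take (8,9); take (11,12); take (12,15); take (15,16); take (16,17).
Selected 6 appointments.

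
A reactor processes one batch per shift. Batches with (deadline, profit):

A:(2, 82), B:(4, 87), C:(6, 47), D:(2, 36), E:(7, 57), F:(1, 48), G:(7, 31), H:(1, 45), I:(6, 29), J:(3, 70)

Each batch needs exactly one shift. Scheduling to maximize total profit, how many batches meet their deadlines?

7

By profit: B(d4,87), A(d2,82), J(d3,70), E(d7,57), F(d1,48), C(d6,47), H(d1,45), D(d2,36), G(d7,31), I(d6,29)
B→slot 4; A→slot 2; J→slot 3; E→slot 7; F→slot 1; C→slot 6; H skipped; D skipped; G→slot 5; I skipped.
7 of 10 scheduled.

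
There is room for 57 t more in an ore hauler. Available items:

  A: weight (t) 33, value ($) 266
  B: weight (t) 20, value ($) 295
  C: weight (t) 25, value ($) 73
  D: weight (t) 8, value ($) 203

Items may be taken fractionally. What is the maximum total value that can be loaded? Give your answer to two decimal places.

731.76

Ratios (sorted): D 25.38, B 14.75, A 8.06, C 2.92
take D (8 @ 203); take B (20 @ 295); take 29/33 of A → 233.76. Capacity used 57/57.
Total value = 731.76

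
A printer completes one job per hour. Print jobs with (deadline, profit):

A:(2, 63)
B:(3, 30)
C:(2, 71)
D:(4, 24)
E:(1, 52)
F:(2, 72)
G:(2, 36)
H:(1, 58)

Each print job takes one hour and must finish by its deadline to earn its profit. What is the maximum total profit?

Profit order: F=72 C=71 A=63 H=58 E=52 G=36 B=30 D=24
Assign: F→slot 2, C→slot 1, A skipped, H skipped, E skipped, G skipped, B→slot 3, D→slot 4.
Slots: [1:C] [2:F] [3:B] [4:D]
Profit = 71 + 72 + 30 + 24 = 197

197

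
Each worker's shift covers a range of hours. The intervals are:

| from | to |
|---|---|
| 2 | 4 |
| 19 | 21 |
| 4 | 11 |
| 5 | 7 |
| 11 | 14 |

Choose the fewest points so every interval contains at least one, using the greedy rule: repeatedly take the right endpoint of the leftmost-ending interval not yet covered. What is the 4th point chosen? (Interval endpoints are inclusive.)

Process intervals by earliest right end; each time one isn't hit yet, stab at its right endpoint.
By right end: [2,4]  [5,7]  [4,11]  [11,14]  [19,21]
[2,4] uncovered → point at 4; [5,7] uncovered → point at 7; [11,14] uncovered → point at 14; [19,21] uncovered → point at 21.
Points: 4, 7, 14, 21 (4 total).

21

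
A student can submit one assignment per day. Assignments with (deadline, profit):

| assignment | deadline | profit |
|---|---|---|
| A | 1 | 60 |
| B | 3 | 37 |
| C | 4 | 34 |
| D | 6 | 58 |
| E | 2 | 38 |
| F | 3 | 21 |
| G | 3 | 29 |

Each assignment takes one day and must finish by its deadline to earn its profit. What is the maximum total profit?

227

Take jobs in profit order; each goes to the latest open slot no later than its deadline.
By profit: A(d1,60), D(d6,58), E(d2,38), B(d3,37), C(d4,34), G(d3,29), F(d3,21)
A→slot 1; D→slot 6; E→slot 2; B→slot 3; C→slot 4; G skipped; F skipped.
Profit = 60 + 38 + 37 + 34 + 58 = 227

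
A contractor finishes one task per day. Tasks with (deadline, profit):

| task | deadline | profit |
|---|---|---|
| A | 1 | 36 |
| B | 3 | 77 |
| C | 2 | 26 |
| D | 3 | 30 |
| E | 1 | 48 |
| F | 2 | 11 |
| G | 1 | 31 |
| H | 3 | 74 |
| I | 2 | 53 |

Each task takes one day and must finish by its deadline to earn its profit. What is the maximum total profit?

204

Take jobs in profit order; each goes to the latest open slot no later than its deadline.
By profit: B(d3,77), H(d3,74), I(d2,53), E(d1,48), A(d1,36), G(d1,31), D(d3,30), C(d2,26), F(d2,11)
B→slot 3; H→slot 2; I→slot 1; E skipped; A skipped; G skipped; D skipped; C skipped; F skipped.
Profit = 53 + 74 + 77 = 204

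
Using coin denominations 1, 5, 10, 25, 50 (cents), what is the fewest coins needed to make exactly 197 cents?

Greedy: take as many of the largest coin as possible, then repeat with the remainder.
197 − 3×50→47 − 1×25→22 − 2×10→2 − 2×1→0
Total coins = 3 + 1 + 2 + 2 = 8

8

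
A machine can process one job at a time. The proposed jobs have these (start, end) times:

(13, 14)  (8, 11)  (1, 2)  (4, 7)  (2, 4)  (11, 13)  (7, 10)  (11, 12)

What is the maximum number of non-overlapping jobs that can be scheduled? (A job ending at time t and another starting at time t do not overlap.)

6

By end time: (1,2), (2,4), (4,7), (7,10), (8,11), (11,12), (11,13), (13,14).
Pick (1,2); next start ≥ 2 → (2,4); next start ≥ 4 → (4,7); next start ≥ 7 → (7,10); next start ≥ 10 → (11,12); next start ≥ 12 → (13,14).
Selected 6 jobs.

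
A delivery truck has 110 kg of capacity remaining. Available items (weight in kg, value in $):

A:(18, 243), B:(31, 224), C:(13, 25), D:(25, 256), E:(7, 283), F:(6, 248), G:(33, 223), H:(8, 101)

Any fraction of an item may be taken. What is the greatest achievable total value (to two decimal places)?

Greedy by value/weight ratio, highest first.
Order: F (248/6=41.33) > E (283/7=40.43) > A (243/18=13.50) > H (101/8=12.62) > D (256/25=10.24) > B (224/31=7.23) > G (223/33=6.76) > C (25/13=1.92)
Fill: take F (6 @ 248) → take E (7 @ 283) → take A (18 @ 243) → take H (8 @ 101) → take D (25 @ 256) → take B (31 @ 224) → take 15/33 of G → 101.36; 110/110 used.
Total value = 1456.36

1456.36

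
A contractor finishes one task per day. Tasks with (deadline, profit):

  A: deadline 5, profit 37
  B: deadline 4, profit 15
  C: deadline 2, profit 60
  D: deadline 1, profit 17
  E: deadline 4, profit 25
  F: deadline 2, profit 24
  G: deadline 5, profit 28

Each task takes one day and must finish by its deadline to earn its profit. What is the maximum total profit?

174

Take jobs in profit order; each goes to the latest open slot no later than its deadline.
Profit order: C=60 A=37 G=28 E=25 F=24 D=17 B=15
Assign: C→slot 2, A→slot 5, G→slot 4, E→slot 3, F→slot 1, D skipped, B skipped.
Slots: [1:F] [2:C] [3:E] [4:G] [5:A]
Profit = 24 + 60 + 25 + 28 + 37 = 174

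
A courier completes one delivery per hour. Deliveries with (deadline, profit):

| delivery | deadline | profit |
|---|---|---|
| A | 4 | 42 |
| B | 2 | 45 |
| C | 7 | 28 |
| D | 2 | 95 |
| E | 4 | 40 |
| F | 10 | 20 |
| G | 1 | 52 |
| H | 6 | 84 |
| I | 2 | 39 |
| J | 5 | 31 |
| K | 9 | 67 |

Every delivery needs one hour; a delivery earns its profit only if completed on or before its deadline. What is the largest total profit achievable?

Sort by profit descending; place each in the latest free slot ≤ its deadline.
Profit order: D=95 H=84 K=67 G=52 B=45 A=42 E=40 I=39 J=31 C=28 F=20
Assign: D→slot 2, H→slot 6, K→slot 9, G→slot 1, B skipped, A→slot 4, E→slot 3, I skipped, J→slot 5, C→slot 7, F→slot 10.
Slots: [1:G] [2:D] [3:E] [4:A] [5:J] [6:H] [7:C] [9:K] [10:F]
Profit = 52 + 95 + 40 + 42 + 31 + 84 + 28 + 67 + 20 = 459

459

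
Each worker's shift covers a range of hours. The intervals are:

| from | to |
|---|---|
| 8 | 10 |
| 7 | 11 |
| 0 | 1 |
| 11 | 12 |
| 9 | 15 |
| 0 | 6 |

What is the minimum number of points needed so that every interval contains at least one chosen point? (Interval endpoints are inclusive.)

3

Process intervals by earliest right end; each time one isn't hit yet, stab at its right endpoint.
By right end: [0,1]  [0,6]  [8,10]  [7,11]  [11,12]  [9,15]
[0,1] uncovered → point at 1; [8,10] uncovered → point at 10; [11,12] uncovered → point at 12.
Points: 1, 10, 12 (3 total).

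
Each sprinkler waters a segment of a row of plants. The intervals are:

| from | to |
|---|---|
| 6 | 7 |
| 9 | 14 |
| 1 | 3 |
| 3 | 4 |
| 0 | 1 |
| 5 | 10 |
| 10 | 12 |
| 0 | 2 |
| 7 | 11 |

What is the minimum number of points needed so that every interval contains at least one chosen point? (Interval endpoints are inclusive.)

Process intervals by earliest right end; each time one isn't hit yet, stab at its right endpoint.
By right end: [0,1]  [0,2]  [1,3]  [3,4]  [6,7]  [5,10]  [7,11]  [10,12]  [9,14]
[0,1] uncovered → point at 1; [3,4] uncovered → point at 4; [6,7] uncovered → point at 7; [10,12] uncovered → point at 12.
Points: 1, 4, 7, 12 (4 total).

4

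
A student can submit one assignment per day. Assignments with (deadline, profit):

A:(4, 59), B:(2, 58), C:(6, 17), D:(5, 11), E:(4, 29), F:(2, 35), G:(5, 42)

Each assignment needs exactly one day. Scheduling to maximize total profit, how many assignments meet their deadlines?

6

Sort by profit descending; place each in the latest free slot ≤ its deadline.
By profit: A(d4,59), B(d2,58), G(d5,42), F(d2,35), E(d4,29), C(d6,17), D(d5,11)
A→slot 4; B→slot 2; G→slot 5; F→slot 1; E→slot 3; C→slot 6; D skipped.
6 of 7 scheduled.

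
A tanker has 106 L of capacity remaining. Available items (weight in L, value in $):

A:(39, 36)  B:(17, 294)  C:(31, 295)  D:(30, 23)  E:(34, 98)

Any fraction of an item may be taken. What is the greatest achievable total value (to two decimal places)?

709.15

Ratios (sorted): B 17.29, C 9.52, E 2.88, A 0.92, D 0.77
take B (17 @ 294); take C (31 @ 295); take E (34 @ 98); take 24/39 of A → 22.15. Capacity used 106/106.
Total value = 709.15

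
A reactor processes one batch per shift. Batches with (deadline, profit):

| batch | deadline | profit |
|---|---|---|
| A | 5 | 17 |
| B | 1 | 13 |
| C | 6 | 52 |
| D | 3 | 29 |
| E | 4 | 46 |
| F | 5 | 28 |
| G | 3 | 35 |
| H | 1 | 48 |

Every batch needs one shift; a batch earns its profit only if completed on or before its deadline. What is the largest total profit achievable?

238

Sort by profit descending; place each in the latest free slot ≤ its deadline.
By profit: C(d6,52), H(d1,48), E(d4,46), G(d3,35), D(d3,29), F(d5,28), A(d5,17), B(d1,13)
C→slot 6; H→slot 1; E→slot 4; G→slot 3; D→slot 2; F→slot 5; A skipped; B skipped.
Profit = 48 + 29 + 35 + 46 + 28 + 52 = 238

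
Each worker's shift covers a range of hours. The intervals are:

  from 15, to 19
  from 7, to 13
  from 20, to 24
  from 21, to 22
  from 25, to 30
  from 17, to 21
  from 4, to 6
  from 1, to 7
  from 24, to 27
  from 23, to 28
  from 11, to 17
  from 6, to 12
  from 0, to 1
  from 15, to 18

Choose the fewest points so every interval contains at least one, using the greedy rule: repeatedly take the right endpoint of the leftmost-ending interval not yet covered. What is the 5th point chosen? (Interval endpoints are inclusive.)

22

Process intervals by earliest right end; each time one isn't hit yet, stab at its right endpoint.
Sorted: [0,1] [4,6] [1,7] [6,12] [7,13] [11,17] [15,18] [15,19] [17,21] [21,22] [20,24] [24,27] [23,28] [25,30]
{[0,1]} hit by 1; {[4,6],[1,7],[6,12]} hit by 6; {[7,13],[11,17]} hit by 13; {[15,18],[15,19],[17,21]} hit by 18; {[21,22],[20,24]} hit by 22; {[24,27],[23,28],[25,30]} hit by 27.
Points: 1, 6, 13, 18, 22, 27 (6 total).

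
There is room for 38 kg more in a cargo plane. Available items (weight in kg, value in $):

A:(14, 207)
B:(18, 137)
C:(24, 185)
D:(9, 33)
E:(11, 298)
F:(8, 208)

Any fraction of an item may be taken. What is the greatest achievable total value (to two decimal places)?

751.54

Sort by value per unit weight and fill in that order.
Order: E (298/11=27.09) > F (208/8=26.00) > A (207/14=14.79) > C (185/24=7.71) > B (137/18=7.61) > D (33/9=3.67)
Fill: take E (11 @ 298) → take F (8 @ 208) → take A (14 @ 207) → take 5/24 of C → 38.54; 38/38 used.
Total value = 751.54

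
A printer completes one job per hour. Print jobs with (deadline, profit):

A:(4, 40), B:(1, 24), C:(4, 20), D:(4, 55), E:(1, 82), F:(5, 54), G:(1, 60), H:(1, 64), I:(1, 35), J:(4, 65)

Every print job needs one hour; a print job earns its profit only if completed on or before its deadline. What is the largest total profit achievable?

296

Take jobs in profit order; each goes to the latest open slot no later than its deadline.
Profit order: E=82 J=65 H=64 G=60 D=55 F=54 A=40 I=35 B=24 C=20
Assign: E→slot 1, J→slot 4, H skipped, G skipped, D→slot 3, F→slot 5, A→slot 2, I skipped, B skipped, C skipped.
Slots: [1:E] [2:A] [3:D] [4:J] [5:F]
Profit = 82 + 40 + 55 + 65 + 54 = 296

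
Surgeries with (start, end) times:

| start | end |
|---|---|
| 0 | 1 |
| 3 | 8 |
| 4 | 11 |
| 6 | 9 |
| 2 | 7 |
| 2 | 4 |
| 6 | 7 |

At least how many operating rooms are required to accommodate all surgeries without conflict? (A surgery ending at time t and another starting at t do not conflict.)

5

The answer is the maximum number of intervals overlapping at any instant.
starts: [0, 2, 2, 3, 4, 6, 6]
ends:   [1, 4, 7, 7, 8, 9, 11]
s0→1 e1→0 s2→1 s2→2 s3→3 e4→2 s4→3 s6→4 s6→5  — peak 5.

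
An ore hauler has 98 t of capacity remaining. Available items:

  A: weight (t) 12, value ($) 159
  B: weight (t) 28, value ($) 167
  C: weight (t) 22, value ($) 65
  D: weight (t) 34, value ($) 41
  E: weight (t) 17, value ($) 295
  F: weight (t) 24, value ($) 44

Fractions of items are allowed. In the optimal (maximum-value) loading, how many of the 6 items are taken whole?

Sort by value per unit weight and fill in that order.
Order: E (295/17=17.35) > A (159/12=13.25) > B (167/28=5.96) > C (65/22=2.95) > F (44/24=1.83) > D (41/34=1.21)
Fill: take E (17 @ 295) → take A (12 @ 159) → take B (28 @ 167) → take C (22 @ 65) → take 19/24 of F → 34.83; 98/98 used.
4 item(s) taken whole; one partial (take 19/24 of F).

4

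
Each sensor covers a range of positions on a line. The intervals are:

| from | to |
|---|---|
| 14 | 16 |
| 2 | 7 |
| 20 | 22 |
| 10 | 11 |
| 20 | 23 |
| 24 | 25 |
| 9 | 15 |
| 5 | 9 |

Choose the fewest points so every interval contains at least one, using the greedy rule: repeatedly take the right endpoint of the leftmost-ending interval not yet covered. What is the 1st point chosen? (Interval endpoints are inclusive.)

Sort by right endpoint; whenever an interval is uncovered, place a point at its right end.
Sorted: [2,7] [5,9] [10,11] [9,15] [14,16] [20,22] [20,23] [24,25]
{[2,7],[5,9]} hit by 7; {[10,11],[9,15]} hit by 11; {[14,16]} hit by 16; {[20,22],[20,23]} hit by 22; {[24,25]} hit by 25.
Points: 7, 11, 16, 22, 25 (5 total).

7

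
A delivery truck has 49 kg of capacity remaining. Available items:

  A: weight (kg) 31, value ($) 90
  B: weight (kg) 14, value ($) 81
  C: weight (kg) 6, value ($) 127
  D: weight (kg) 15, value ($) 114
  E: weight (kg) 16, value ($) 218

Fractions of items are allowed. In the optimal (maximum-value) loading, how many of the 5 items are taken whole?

Order: C (127/6=21.17) > E (218/16=13.62) > D (114/15=7.60) > B (81/14=5.79) > A (90/31=2.90)
Fill: take C (6 @ 127) → take E (16 @ 218) → take D (15 @ 114) → take 12/14 of B → 69.43; 49/49 used.
3 item(s) taken whole; one partial (take 12/14 of B).

3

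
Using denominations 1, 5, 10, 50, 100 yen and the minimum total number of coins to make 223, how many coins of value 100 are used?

2

Use the largest denomination that fits, subtract, and repeat.
223 − 2×100→23 − 2×10→3 − 3×1→0
Count of 100: 2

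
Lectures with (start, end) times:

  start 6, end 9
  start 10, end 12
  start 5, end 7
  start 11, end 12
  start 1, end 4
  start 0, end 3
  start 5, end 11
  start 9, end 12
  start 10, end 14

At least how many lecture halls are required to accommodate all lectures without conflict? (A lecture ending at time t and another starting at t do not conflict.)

4

The answer is the maximum number of intervals overlapping at any instant.
starts: [0, 1, 5, 5, 6, 9, 10, 10, 11]
ends:   [3, 4, 7, 9, 11, 12, 12, 12, 14]
s0→1 s1→2 e3→1 e4→0 s5→1 s5→2 s6→3 e7→2 e9→1 s9→2 s10→3 s10→4  — peak 4.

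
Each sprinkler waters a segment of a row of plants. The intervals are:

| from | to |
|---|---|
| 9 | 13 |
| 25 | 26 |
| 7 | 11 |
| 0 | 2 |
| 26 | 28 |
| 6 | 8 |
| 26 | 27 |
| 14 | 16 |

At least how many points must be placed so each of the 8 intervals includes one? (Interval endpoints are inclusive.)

5

Sort by right endpoint; whenever an interval is uncovered, place a point at its right end.
By right end: [0,2]  [6,8]  [7,11]  [9,13]  [14,16]  [25,26]  [26,27]  [26,28]
[0,2] uncovered → point at 2; [6,8] uncovered → point at 8; [9,13] uncovered → point at 13; [14,16] uncovered → point at 16; [25,26] uncovered → point at 26.
Points: 2, 8, 13, 16, 26 (5 total).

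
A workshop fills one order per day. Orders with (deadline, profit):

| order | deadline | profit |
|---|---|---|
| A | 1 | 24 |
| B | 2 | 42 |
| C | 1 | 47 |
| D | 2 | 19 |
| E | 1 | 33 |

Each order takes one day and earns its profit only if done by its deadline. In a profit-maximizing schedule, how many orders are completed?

Sort by profit descending; place each in the latest free slot ≤ its deadline.
Profit order: C=47 B=42 E=33 A=24 D=19
Assign: C→slot 1, B→slot 2, E skipped, A skipped, D skipped.
Slots: [1:C] [2:B]
2 of 5 scheduled.

2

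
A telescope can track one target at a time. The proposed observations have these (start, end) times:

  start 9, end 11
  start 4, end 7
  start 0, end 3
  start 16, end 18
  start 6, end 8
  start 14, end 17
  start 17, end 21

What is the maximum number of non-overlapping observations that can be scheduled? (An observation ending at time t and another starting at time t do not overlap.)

Sort by end time and greedily take each interval whose start is ≥ the last chosen end.
Sorted by end: (0,3)  (4,7)  (6,8)  (9,11)  (14,17)  (16,18)  (17,21)
take (0,3); take (4,7); skip (6,8); take (9,11); take (14,17); take (17,21).
Selected 5 observations.

5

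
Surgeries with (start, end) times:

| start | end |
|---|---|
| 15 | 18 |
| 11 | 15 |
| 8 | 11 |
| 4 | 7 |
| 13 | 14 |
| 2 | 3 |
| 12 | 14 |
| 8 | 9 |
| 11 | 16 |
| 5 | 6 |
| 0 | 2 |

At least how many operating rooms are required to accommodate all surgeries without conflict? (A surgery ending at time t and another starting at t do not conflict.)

Events (time:±→running): 0:+→1 2:-→0 2:+→1 3:-→0 4:+→1 5:+→2 6:-→1 7:-→0 8:+→1 8:+→2 9:-→1 11:-→0 11:+→1 11:+→2 12:+→3 13:+→4 … peak 4.

4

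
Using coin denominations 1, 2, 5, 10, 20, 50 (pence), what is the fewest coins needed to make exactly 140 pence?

4

Greedy: take as many of the largest coin as possible, then repeat with the remainder.
140 = 2×50 + 2×20
Total coins = 2 + 2 = 4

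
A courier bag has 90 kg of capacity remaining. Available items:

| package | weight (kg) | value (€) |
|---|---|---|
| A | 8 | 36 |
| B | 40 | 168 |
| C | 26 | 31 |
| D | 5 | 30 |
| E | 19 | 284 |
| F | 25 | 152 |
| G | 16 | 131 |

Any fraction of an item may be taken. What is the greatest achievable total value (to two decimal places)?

Order: E (284/19=14.95) > G (131/16=8.19) > F (152/25=6.08) > D (30/5=6.00) > A (36/8=4.50) > B (168/40=4.20) > C (31/26=1.19)
Fill: take E (19 @ 284) → take G (16 @ 131) → take F (25 @ 152) → take D (5 @ 30) → take A (8 @ 36) → take 17/40 of B → 71.40; 90/90 used.
Total value = 704.40

704.40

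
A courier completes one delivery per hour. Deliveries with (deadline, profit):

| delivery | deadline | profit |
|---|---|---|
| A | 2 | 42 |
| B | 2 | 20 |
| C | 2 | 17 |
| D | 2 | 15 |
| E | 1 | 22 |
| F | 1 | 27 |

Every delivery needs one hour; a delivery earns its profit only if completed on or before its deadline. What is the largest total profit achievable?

Profit order: A=42 F=27 E=22 B=20 C=17 D=15
Assign: A→slot 2, F→slot 1, E skipped, B skipped, C skipped, D skipped.
Slots: [1:F] [2:A]
Profit = 27 + 42 = 69

69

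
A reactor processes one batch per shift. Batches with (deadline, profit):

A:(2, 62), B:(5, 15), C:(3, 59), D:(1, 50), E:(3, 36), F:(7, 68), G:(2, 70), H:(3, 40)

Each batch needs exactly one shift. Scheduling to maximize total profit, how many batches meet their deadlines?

Take jobs in profit order; each goes to the latest open slot no later than its deadline.
By profit: G(d2,70), F(d7,68), A(d2,62), C(d3,59), D(d1,50), H(d3,40), E(d3,36), B(d5,15)
G→slot 2; F→slot 7; A→slot 1; C→slot 3; D skipped; H skipped; E skipped; B→slot 5.
5 of 8 scheduled.

5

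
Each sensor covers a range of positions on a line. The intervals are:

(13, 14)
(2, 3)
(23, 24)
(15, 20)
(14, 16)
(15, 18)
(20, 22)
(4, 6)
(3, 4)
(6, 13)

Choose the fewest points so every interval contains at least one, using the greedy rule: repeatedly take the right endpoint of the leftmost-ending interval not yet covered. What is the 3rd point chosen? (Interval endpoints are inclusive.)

14

By right end: [2,3]  [3,4]  [4,6]  [6,13]  [13,14]  [14,16]  [15,18]  [15,20]  [20,22]  [23,24]
[2,3] uncovered → point at 3; [4,6] uncovered → point at 6; [13,14] uncovered → point at 14; [15,18] uncovered → point at 18; [20,22] uncovered → point at 22; [23,24] uncovered → point at 24.
Points: 3, 6, 14, 18, 22, 24 (6 total).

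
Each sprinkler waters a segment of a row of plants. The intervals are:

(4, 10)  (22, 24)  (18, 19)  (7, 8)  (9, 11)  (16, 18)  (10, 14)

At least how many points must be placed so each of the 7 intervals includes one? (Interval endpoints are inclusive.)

4

Sort by right endpoint; whenever an interval is uncovered, place a point at its right end.
Sorted: [7,8] [4,10] [9,11] [10,14] [16,18] [18,19] [22,24]
{[7,8],[4,10]} hit by 8; {[9,11],[10,14]} hit by 11; {[16,18],[18,19]} hit by 18; {[22,24]} hit by 24.
Points: 8, 11, 18, 24 (4 total).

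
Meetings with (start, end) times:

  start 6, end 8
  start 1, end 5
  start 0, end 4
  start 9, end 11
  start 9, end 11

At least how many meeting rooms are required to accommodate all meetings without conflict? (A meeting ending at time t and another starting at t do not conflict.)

Count concurrent intervals with a sweep; the peak is the room count.
starts: [0, 1, 6, 9, 9]
ends:   [4, 5, 8, 11, 11]
s0→1 s1→2  — peak 2.

2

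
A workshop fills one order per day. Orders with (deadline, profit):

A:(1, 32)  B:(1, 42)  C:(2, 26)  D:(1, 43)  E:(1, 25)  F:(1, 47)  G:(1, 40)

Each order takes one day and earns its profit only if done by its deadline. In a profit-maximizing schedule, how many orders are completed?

2

Sort by profit descending; place each in the latest free slot ≤ its deadline.
By profit: F(d1,47), D(d1,43), B(d1,42), G(d1,40), A(d1,32), C(d2,26), E(d1,25)
F→slot 1; D skipped; B skipped; G skipped; A skipped; C→slot 2; E skipped.
2 of 7 scheduled.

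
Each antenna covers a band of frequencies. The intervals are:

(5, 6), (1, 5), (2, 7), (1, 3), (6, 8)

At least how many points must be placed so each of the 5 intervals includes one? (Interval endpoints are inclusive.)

2

Sorted: [1,3] [1,5] [5,6] [2,7] [6,8]
{[1,3],[1,5]} hit by 3; {[5,6],[2,7],[6,8]} hit by 6.
Points: 3, 6 (2 total).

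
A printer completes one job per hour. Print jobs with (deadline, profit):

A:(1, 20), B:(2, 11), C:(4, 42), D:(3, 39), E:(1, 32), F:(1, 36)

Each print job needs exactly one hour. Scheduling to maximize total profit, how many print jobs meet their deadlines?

4

Profit order: C=42 D=39 F=36 E=32 A=20 B=11
Assign: C→slot 4, D→slot 3, F→slot 1, E skipped, A skipped, B→slot 2.
Slots: [1:F] [2:B] [3:D] [4:C]
4 of 6 scheduled.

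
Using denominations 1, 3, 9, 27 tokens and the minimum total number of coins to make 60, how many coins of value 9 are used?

0

60 − 2×27→6 − 2×3→0
Count of 9: 0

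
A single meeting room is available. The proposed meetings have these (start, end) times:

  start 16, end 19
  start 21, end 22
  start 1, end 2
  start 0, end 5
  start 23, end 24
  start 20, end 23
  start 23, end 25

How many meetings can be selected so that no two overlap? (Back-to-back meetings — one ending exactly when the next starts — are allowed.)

By end time: (1,2), (0,5), (16,19), (21,22), (20,23), (23,24), (23,25).
Pick (1,2); next start ≥ 2 → (16,19); next start ≥ 19 → (21,22); next start ≥ 22 → (23,24).
Selected 4 meetings.

4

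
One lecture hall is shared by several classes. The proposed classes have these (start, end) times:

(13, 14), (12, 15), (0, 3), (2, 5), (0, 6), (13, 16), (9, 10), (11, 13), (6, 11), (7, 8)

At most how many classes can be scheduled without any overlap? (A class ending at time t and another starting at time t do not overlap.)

5

Sorted by end: (0,3)  (2,5)  (0,6)  (7,8)  (9,10)  (6,11)  (11,13)  (13,14)  (12,15)  (13,16)
take (0,3); skip (0,6); take (7,8); take (9,10); take (11,13); take (13,14).
Selected 5 classes.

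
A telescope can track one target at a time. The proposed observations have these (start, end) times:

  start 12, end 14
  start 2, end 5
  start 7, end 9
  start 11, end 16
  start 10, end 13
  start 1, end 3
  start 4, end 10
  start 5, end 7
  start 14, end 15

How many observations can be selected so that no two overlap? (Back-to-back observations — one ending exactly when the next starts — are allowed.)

Sorted by end: (1,3)  (2,5)  (5,7)  (7,9)  (4,10)  (10,13)  (12,14)  (14,15)  (11,16)
take (1,3); take (5,7); take (7,9); take (10,13); skip (12,14); take (14,15).
Selected 5 observations.

5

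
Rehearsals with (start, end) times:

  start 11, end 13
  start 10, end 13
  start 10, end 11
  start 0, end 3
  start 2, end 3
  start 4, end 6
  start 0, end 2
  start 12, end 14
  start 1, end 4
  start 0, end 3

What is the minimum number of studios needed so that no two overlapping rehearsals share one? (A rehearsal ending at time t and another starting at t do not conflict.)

Count concurrent intervals with a sweep; the peak is the room count.
starts: [0, 0, 0, 1, 2, 4, 10, 10, 11, 12]
ends:   [2, 3, 3, 3, 4, 6, 11, 13, 13, 14]
s0→1 s0→2 s0→3 s1→4  — peak 4.

4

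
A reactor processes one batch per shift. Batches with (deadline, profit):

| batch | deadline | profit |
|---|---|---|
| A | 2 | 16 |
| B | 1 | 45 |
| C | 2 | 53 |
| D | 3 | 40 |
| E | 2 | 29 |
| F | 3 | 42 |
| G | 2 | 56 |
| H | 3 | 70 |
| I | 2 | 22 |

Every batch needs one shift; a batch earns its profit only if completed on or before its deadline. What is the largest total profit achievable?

179

Take jobs in profit order; each goes to the latest open slot no later than its deadline.
By profit: H(d3,70), G(d2,56), C(d2,53), B(d1,45), F(d3,42), D(d3,40), E(d2,29), I(d2,22), A(d2,16)
H→slot 3; G→slot 2; C→slot 1; B skipped; F skipped; D skipped; E skipped; I skipped; A skipped.
Profit = 53 + 56 + 70 = 179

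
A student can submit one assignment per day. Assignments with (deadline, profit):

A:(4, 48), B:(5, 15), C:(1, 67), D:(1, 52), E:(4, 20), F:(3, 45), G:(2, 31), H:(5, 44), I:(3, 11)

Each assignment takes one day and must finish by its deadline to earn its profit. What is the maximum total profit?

Take jobs in profit order; each goes to the latest open slot no later than its deadline.
Profit order: C=67 D=52 A=48 F=45 H=44 G=31 E=20 B=15 I=11
Assign: C→slot 1, D skipped, A→slot 4, F→slot 3, H→slot 5, G→slot 2, E skipped, B skipped, I skipped.
Slots: [1:C] [2:G] [3:F] [4:A] [5:H]
Profit = 67 + 31 + 45 + 48 + 44 = 235

235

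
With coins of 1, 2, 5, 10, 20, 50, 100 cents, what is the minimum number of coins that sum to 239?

7

Use the largest denomination that fits, subtract, and repeat.
239 − 2×100→39 − 1×20→19 − 1×10→9 − 1×5→4 − 2×2→0
Total coins = 2 + 1 + 1 + 1 + 2 = 7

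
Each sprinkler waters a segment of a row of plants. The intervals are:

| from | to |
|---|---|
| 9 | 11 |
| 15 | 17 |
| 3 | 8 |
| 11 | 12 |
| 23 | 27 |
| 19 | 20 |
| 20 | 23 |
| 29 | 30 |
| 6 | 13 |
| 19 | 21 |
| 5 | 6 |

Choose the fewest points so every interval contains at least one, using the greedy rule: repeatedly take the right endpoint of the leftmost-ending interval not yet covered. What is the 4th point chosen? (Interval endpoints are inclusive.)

Sort by right endpoint; whenever an interval is uncovered, place a point at its right end.
Sorted: [5,6] [3,8] [9,11] [11,12] [6,13] [15,17] [19,20] [19,21] [20,23] [23,27] [29,30]
{[5,6],[3,8]} hit by 6; {[9,11],[11,12],[6,13]} hit by 11; {[15,17]} hit by 17; {[19,20],[19,21],[20,23]} hit by 20; {[23,27]} hit by 27; {[29,30]} hit by 30.
Points: 6, 11, 17, 20, 27, 30 (6 total).

20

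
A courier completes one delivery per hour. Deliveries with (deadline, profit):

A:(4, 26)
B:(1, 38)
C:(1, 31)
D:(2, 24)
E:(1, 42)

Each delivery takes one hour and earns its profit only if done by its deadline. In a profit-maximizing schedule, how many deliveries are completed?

Take jobs in profit order; each goes to the latest open slot no later than its deadline.
By profit: E(d1,42), B(d1,38), C(d1,31), A(d4,26), D(d2,24)
E→slot 1; B skipped; C skipped; A→slot 4; D→slot 2.
3 of 5 scheduled.

3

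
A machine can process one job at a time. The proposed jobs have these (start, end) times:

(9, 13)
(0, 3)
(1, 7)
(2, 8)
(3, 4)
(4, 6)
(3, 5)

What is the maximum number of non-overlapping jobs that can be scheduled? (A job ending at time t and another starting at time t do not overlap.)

4

Sorted by end: (0,3)  (3,4)  (3,5)  (4,6)  (1,7)  (2,8)  (9,13)
take (0,3); take (3,4); take (4,6); skip (2,8); take (9,13).
Selected 4 jobs.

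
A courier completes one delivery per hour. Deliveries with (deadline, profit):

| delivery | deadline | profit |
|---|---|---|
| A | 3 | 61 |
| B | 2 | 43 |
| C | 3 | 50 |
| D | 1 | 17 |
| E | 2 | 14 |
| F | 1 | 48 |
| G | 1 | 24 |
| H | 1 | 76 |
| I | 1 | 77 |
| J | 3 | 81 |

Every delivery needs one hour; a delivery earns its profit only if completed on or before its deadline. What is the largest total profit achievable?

219

Take jobs in profit order; each goes to the latest open slot no later than its deadline.
By profit: J(d3,81), I(d1,77), H(d1,76), A(d3,61), C(d3,50), F(d1,48), B(d2,43), G(d1,24), D(d1,17), E(d2,14)
J→slot 3; I→slot 1; H skipped; A→slot 2; C skipped; F skipped; B skipped; G skipped; D skipped; E skipped.
Profit = 77 + 61 + 81 = 219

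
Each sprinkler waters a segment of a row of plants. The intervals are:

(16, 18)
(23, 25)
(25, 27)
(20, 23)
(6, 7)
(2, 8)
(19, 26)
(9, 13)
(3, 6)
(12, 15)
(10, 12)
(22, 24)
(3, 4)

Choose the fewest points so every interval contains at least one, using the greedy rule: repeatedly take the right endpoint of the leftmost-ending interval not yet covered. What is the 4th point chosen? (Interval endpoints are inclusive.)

18

Sorted: [3,4] [3,6] [6,7] [2,8] [10,12] [9,13] [12,15] [16,18] [20,23] [22,24] [23,25] [19,26] [25,27]
{[3,4],[3,6]} hit by 4; {[6,7],[2,8]} hit by 7; {[10,12],[9,13],[12,15]} hit by 12; {[16,18]} hit by 18; {[20,23],[22,24],[23,25],[19,26]} hit by 23; {[25,27]} hit by 27.
Points: 4, 7, 12, 18, 23, 27 (6 total).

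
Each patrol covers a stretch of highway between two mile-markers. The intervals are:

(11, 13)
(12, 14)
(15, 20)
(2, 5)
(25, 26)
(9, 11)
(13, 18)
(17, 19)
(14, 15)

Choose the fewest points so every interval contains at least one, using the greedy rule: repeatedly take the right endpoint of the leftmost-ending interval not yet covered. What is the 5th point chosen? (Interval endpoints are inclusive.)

Process intervals by earliest right end; each time one isn't hit yet, stab at its right endpoint.
By right end: [2,5]  [9,11]  [11,13]  [12,14]  [14,15]  [13,18]  [17,19]  [15,20]  [25,26]
[2,5] uncovered → point at 5; [9,11] uncovered → point at 11; [12,14] uncovered → point at 14; [17,19] uncovered → point at 19; [25,26] uncovered → point at 26.
Points: 5, 11, 14, 19, 26 (5 total).

26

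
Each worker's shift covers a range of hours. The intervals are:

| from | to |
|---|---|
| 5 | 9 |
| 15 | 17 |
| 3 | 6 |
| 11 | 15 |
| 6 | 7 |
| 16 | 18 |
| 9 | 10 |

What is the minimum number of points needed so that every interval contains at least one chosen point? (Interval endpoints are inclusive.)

By right end: [3,6]  [6,7]  [5,9]  [9,10]  [11,15]  [15,17]  [16,18]
[3,6] uncovered → point at 6; [9,10] uncovered → point at 10; [11,15] uncovered → point at 15; [16,18] uncovered → point at 18.
Points: 6, 10, 15, 18 (4 total).

4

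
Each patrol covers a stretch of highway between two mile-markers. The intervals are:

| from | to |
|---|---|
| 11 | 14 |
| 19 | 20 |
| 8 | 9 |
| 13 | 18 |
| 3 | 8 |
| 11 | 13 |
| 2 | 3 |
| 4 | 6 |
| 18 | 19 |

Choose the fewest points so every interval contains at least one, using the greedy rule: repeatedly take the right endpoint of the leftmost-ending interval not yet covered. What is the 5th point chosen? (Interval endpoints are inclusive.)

Sorted: [2,3] [4,6] [3,8] [8,9] [11,13] [11,14] [13,18] [18,19] [19,20]
{[2,3]} hit by 3; {[4,6],[3,8]} hit by 6; {[8,9]} hit by 9; {[11,13],[11,14],[13,18]} hit by 13; {[18,19],[19,20]} hit by 19.
Points: 3, 6, 9, 13, 19 (5 total).

19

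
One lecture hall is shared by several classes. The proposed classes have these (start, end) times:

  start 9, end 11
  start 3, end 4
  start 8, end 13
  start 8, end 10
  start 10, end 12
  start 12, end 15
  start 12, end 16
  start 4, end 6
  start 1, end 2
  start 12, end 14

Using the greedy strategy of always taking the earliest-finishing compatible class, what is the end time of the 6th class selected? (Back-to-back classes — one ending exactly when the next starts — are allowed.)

By end time: (1,2), (3,4), (4,6), (8,10), (9,11), (10,12), (8,13), (12,14), (12,15), (12,16).
Pick (1,2); next start ≥ 2 → (3,4); next start ≥ 4 → (4,6); next start ≥ 6 → (8,10); next start ≥ 10 → (10,12); next start ≥ 12 → (12,14).
Selected: (1,2) (3,4) (4,6) (8,10) (10,12) (12,14)

14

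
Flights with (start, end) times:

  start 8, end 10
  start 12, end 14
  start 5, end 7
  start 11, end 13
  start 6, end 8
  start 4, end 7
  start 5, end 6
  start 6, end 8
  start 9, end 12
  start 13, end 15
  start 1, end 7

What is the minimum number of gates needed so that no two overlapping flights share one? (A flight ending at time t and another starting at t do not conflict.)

5

Count concurrent intervals with a sweep; the peak is the room count.
Events (time:±→running): 1:+→1 4:+→2 5:+→3 5:+→4 6:-→3 6:+→4 6:+→5 … peak 5.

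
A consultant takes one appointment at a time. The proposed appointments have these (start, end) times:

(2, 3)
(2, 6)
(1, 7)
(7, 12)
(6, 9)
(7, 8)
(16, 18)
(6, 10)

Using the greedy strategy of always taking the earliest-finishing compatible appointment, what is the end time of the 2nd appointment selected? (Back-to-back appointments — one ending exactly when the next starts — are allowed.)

By end time: (2,3), (2,6), (1,7), (7,8), (6,9), (6,10), (7,12), (16,18).
Pick (2,3); next start ≥ 3 → (7,8); next start ≥ 8 → (16,18).
Selected: (2,3) (7,8) (16,18)

8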